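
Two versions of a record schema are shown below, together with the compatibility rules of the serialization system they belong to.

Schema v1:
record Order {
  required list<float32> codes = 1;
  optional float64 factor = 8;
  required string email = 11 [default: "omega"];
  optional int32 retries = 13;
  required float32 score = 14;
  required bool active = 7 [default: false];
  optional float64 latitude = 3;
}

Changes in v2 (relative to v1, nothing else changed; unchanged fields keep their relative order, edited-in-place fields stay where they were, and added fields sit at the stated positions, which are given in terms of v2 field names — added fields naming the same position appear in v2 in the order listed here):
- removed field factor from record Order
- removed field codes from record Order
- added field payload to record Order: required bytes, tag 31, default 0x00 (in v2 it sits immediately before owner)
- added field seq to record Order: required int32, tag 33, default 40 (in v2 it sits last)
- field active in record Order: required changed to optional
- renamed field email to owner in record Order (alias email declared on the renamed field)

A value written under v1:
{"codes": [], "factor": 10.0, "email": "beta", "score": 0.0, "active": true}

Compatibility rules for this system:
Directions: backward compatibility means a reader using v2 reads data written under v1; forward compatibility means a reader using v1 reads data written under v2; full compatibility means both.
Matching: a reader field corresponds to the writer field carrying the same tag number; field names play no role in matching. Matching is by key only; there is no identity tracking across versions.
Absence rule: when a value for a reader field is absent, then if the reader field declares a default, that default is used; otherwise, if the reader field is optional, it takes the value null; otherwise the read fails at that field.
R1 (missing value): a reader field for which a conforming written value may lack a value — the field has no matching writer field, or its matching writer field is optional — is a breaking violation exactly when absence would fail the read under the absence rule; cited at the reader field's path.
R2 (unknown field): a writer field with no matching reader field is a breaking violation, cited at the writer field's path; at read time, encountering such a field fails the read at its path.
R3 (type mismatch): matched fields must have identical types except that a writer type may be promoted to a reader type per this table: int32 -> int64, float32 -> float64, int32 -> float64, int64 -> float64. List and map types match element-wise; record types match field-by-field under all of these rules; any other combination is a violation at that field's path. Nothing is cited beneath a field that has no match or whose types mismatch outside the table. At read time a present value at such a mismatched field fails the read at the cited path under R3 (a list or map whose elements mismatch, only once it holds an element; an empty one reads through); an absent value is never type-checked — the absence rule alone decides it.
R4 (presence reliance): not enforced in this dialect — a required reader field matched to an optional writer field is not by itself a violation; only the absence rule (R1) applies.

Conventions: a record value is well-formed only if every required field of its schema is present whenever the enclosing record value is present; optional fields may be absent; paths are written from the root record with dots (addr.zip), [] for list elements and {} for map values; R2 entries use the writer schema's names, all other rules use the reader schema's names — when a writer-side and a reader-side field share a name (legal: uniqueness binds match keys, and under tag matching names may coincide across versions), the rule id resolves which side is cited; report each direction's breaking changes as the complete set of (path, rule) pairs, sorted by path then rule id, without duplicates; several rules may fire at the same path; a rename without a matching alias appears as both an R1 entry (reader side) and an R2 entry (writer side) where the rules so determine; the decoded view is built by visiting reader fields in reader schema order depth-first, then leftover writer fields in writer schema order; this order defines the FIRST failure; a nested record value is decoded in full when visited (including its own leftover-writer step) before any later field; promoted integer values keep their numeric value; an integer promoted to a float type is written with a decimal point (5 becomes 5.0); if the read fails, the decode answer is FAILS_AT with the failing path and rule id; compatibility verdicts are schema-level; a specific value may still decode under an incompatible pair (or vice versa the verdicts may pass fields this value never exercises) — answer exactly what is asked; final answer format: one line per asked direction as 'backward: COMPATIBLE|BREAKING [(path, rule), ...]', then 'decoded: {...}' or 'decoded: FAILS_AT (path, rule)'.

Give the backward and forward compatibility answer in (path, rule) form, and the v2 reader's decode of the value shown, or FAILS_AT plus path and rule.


in Order below, arrows point writer -> reader
checking backward for Order: reader v2 against writer v1:
  no writer field matches reader payload
  owner: string -> string, writer required; from email
  retries: int32 -> int32, writer optional; from retries
  score: float32 -> float32, writer required; from score
  active: bool -> bool, writer required; from active
  latitude: float64 -> float64, writer optional; from latitude
  no writer field matches reader seq
  codes (writer side), unknown to reader
  factor (writer side), unknown to reader
  violation R2 at codes
  violation R2 at factor
  => backward: BREAKING (2)
checking forward for Order: reader v1 against writer v2:
  no writer field matches reader codes
  no writer field matches reader factor
  email: string -> string, writer required; from owner
  retries: int32 -> int32, writer optional; from retries
  score: float32 -> float32, writer required; from score
  active: bool -> bool, writer optional; from active
  latitude: float64 -> float64, writer optional; from latitude
  payload (writer side), unknown to reader
  seq (writer side), unknown to reader
  violation R1 at codes
  violation R2 at payload
  violation R2 at seq
  => forward: BREAKING (3)
decoding the Order value with the v2 reader:
  payload := 0x00 (no value, default fills)
  owner := "beta" (from writer email)
  retries := null (not supplied -> null)
  score := 0.0
  active := true
  latitude := null (not supplied -> null)
  seq := 40 (no value, default fills)
  read fails at codes under R2 (unknown field)
  => FAILS_AT (codes, R2)

backward: BREAKING [(codes, R2), (factor, R2)]; forward: BREAKING [(codes, R1), (payload, R2), (seq, R2)]; decoded: FAILS_AT (codes, R2)


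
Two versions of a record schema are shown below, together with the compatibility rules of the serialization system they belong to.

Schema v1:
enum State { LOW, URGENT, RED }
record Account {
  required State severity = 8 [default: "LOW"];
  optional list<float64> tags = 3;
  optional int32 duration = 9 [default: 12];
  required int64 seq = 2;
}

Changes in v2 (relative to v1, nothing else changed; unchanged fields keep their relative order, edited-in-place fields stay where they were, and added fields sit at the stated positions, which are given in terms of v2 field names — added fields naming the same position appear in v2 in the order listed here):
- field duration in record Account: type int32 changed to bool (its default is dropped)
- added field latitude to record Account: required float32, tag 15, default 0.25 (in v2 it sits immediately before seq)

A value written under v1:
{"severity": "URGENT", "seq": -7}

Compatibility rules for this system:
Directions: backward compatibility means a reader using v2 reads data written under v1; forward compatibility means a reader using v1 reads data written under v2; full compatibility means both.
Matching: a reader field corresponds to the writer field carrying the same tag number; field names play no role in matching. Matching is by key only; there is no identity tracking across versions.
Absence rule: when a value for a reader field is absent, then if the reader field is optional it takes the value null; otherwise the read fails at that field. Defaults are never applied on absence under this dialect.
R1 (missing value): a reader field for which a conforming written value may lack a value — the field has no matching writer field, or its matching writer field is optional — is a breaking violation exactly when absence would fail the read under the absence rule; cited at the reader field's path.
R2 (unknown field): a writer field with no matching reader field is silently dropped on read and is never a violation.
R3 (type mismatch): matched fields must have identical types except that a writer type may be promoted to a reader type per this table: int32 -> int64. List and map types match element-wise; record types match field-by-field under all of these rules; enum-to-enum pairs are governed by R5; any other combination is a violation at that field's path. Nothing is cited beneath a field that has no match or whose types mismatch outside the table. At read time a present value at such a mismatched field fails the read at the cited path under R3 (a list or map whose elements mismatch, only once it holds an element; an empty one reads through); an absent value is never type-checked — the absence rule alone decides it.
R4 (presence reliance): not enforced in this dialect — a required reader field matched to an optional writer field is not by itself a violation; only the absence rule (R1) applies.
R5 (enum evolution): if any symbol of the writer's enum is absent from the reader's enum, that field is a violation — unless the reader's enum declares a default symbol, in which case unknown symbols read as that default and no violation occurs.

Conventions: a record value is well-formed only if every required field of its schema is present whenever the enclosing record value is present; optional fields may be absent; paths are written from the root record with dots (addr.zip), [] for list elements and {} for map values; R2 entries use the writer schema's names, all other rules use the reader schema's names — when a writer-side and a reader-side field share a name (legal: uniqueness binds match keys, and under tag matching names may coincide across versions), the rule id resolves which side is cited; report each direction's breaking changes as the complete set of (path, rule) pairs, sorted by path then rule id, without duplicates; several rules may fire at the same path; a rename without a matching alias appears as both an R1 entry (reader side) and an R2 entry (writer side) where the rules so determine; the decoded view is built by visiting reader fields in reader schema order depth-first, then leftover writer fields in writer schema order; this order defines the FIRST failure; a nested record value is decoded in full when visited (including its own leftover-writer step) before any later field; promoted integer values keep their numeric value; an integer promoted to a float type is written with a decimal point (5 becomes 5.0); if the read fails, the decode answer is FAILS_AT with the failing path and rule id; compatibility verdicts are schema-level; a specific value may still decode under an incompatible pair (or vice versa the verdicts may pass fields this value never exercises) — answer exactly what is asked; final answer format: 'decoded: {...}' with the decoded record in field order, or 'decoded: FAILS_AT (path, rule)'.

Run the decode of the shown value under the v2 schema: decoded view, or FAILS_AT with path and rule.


decoded: FAILS_AT (latitude, R1)

in Account below, arrows point writer -> reader
migrating the Account value to v2:
  severity := "URGENT"
  tags := null (absent, optional -> null)
  duration := null (absent, optional -> null)
  read fails at latitude under R1 (no fill)
  => FAILS_AT (latitude, R1)
checking off the Account differences that do not matter here:
  field duration in record Account: type int32 changed to bool (its default is dropped) -> matters for Account compatibility verdicts, not for this value's decode


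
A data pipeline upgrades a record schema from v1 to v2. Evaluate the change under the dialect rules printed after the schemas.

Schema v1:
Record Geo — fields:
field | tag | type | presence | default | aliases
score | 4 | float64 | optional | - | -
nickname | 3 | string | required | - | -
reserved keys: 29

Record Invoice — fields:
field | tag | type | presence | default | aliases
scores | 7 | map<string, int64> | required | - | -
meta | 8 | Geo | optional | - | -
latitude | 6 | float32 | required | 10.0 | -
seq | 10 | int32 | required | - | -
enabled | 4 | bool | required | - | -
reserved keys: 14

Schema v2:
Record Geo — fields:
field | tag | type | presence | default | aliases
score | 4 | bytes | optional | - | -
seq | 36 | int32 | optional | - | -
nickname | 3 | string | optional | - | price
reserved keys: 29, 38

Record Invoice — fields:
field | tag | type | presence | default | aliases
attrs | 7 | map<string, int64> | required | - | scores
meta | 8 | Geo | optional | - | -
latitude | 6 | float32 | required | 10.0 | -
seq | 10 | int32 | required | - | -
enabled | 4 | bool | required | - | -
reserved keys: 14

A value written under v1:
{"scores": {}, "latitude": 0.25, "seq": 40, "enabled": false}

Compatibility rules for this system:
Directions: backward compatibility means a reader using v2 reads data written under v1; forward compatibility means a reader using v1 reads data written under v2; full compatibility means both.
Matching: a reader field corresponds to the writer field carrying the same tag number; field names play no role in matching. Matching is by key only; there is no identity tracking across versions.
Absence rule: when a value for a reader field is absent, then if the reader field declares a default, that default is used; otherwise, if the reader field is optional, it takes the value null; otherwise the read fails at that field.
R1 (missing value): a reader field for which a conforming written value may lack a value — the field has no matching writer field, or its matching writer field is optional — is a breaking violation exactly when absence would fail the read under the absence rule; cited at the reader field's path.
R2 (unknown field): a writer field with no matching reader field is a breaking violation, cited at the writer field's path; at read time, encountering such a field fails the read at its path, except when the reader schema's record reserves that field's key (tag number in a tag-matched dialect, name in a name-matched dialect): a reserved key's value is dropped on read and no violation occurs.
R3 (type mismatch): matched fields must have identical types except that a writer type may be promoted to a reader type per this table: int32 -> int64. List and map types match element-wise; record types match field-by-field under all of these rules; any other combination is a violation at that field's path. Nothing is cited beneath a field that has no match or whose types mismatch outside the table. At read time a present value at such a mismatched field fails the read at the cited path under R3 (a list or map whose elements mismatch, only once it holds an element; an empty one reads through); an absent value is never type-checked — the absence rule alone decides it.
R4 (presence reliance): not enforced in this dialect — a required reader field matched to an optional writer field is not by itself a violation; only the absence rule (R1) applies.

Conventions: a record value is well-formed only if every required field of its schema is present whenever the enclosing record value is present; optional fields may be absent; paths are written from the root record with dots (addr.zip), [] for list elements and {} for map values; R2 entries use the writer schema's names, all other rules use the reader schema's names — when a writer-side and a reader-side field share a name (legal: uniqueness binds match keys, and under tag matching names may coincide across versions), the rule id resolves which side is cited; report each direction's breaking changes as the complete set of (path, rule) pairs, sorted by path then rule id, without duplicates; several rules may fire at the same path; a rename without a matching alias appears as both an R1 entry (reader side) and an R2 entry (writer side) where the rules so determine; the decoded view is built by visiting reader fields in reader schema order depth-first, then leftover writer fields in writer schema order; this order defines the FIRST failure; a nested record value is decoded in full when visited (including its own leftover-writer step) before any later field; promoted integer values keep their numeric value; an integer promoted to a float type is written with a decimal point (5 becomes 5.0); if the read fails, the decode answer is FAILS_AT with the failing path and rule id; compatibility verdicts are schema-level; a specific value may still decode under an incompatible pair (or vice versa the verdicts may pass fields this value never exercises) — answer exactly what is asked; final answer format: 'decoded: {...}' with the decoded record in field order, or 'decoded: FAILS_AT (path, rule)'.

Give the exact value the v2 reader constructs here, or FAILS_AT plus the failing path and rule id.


decoded: {"attrs": {}, "meta": null, "latitude": 0.25, "seq": 40, "enabled": false}

each type pair in Invoice: writer, then reader
decode walk for Invoice under reader schema v2:
  attrs := {} (from writer scores)
  meta := null (missing; optional => null)
  latitude := 0.25
  seq := 40
  enabled := false
  => decoded: {"attrs": {}, "meta": null, "latitude": 0.25, "seq": 40, "enabled": false}
the rest of the Invoice diff is inert for this question:
  field nickname in record Geo: required changed to optional -> schema-level compatibility only; this Invoice value's decode is unchanged
  field score in record Geo: type float64 changed to bytes -> schema-level compatibility only; this Invoice value's decode is unchanged
  added field seq to record Geo: optional int32, tag 36 (in v2 it sits immediately before nickname) -> schema-level compatibility only; this Invoice value's decode is unchanged


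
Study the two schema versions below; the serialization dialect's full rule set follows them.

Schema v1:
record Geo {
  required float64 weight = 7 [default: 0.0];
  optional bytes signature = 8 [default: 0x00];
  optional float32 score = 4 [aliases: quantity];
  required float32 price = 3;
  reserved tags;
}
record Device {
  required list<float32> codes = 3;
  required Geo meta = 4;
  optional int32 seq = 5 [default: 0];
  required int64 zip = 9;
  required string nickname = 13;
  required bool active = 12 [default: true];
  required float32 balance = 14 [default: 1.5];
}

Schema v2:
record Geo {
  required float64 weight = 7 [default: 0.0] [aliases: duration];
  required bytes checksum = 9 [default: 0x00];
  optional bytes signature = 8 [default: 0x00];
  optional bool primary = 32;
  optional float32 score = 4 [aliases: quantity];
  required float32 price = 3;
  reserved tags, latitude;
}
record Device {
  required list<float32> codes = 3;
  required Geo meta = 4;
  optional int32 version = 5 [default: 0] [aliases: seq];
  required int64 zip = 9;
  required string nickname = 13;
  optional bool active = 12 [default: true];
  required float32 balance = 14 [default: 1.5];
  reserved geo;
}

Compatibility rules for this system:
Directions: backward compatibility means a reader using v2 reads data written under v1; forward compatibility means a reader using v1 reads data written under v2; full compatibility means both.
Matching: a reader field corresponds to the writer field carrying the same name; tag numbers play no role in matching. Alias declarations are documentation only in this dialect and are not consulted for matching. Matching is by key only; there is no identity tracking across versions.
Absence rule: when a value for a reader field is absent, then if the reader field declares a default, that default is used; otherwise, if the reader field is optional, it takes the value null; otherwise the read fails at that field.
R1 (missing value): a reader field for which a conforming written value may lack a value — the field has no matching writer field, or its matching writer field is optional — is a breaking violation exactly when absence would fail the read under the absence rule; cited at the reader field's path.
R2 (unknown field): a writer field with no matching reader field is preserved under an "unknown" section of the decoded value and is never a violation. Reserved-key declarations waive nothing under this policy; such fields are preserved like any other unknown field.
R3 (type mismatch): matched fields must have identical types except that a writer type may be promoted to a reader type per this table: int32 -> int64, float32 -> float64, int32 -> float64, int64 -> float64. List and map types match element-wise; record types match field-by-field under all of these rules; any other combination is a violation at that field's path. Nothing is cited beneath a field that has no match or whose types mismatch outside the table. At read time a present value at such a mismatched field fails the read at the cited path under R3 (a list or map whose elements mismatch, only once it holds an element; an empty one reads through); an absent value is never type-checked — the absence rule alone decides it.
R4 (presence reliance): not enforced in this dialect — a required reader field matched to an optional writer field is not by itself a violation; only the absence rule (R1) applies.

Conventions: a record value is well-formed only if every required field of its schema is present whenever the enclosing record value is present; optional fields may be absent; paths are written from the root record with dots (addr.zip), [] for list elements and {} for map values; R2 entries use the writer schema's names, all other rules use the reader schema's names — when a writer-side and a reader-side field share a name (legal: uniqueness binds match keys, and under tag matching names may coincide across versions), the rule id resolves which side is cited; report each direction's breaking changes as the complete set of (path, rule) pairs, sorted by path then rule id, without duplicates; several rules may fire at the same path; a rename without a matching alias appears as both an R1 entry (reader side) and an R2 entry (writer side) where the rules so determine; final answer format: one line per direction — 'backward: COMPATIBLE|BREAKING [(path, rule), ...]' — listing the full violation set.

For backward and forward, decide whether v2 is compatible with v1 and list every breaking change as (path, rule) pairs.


the writer's type comes first in each Device pair
backward pass over Device, reader schema v2, writer schema v1:
  codes <- codes (list<float32> -> list<float32>, writer required)
  meta <- meta (Geo -> Geo, writer required)
  version: no writer match
  zip <- zip (int64 -> int64, writer required)
  nickname <- nickname (string -> string, writer required)
  active <- active (bool -> bool, writer required)
  balance <- balance (float32 -> float32, writer required)
  leftover writer field: seq
  meta.weight <- meta.weight (float64 -> float64, writer required)
  meta.checksum: no writer match
  meta.signature <- meta.signature (bytes -> bytes, writer optional)
  meta.primary: no writer match
  meta.score <- meta.score (float32 -> float32, writer optional)
  meta.price <- meta.price (float32 -> float32, writer required)
  => backward verdict for Device: COMPATIBLE, no violations
forward pass over Device, reader schema v1, writer schema v2:
  codes <- codes (list<float32> -> list<float32>, writer required)
  meta <- meta (Geo -> Geo, writer required)
  seq: no writer match
  zip <- zip (int64 -> int64, writer required)
  nickname <- nickname (string -> string, writer required)
  active <- active (bool -> bool, writer optional)
  balance <- balance (float32 -> float32, writer required)
  leftover writer field: version
  meta.weight <- meta.weight (float64 -> float64, writer required)
  meta.signature <- meta.signature (bytes -> bytes, writer optional)
  meta.score <- meta.score (float32 -> float32, writer optional)
  meta.price <- meta.price (float32 -> float32, writer required)
  leftover writer field: meta.checksum
  leftover writer field: meta.primary
  => forward verdict for Device: COMPATIBLE, no violations

backward: COMPATIBLE []; forward: COMPATIBLE []


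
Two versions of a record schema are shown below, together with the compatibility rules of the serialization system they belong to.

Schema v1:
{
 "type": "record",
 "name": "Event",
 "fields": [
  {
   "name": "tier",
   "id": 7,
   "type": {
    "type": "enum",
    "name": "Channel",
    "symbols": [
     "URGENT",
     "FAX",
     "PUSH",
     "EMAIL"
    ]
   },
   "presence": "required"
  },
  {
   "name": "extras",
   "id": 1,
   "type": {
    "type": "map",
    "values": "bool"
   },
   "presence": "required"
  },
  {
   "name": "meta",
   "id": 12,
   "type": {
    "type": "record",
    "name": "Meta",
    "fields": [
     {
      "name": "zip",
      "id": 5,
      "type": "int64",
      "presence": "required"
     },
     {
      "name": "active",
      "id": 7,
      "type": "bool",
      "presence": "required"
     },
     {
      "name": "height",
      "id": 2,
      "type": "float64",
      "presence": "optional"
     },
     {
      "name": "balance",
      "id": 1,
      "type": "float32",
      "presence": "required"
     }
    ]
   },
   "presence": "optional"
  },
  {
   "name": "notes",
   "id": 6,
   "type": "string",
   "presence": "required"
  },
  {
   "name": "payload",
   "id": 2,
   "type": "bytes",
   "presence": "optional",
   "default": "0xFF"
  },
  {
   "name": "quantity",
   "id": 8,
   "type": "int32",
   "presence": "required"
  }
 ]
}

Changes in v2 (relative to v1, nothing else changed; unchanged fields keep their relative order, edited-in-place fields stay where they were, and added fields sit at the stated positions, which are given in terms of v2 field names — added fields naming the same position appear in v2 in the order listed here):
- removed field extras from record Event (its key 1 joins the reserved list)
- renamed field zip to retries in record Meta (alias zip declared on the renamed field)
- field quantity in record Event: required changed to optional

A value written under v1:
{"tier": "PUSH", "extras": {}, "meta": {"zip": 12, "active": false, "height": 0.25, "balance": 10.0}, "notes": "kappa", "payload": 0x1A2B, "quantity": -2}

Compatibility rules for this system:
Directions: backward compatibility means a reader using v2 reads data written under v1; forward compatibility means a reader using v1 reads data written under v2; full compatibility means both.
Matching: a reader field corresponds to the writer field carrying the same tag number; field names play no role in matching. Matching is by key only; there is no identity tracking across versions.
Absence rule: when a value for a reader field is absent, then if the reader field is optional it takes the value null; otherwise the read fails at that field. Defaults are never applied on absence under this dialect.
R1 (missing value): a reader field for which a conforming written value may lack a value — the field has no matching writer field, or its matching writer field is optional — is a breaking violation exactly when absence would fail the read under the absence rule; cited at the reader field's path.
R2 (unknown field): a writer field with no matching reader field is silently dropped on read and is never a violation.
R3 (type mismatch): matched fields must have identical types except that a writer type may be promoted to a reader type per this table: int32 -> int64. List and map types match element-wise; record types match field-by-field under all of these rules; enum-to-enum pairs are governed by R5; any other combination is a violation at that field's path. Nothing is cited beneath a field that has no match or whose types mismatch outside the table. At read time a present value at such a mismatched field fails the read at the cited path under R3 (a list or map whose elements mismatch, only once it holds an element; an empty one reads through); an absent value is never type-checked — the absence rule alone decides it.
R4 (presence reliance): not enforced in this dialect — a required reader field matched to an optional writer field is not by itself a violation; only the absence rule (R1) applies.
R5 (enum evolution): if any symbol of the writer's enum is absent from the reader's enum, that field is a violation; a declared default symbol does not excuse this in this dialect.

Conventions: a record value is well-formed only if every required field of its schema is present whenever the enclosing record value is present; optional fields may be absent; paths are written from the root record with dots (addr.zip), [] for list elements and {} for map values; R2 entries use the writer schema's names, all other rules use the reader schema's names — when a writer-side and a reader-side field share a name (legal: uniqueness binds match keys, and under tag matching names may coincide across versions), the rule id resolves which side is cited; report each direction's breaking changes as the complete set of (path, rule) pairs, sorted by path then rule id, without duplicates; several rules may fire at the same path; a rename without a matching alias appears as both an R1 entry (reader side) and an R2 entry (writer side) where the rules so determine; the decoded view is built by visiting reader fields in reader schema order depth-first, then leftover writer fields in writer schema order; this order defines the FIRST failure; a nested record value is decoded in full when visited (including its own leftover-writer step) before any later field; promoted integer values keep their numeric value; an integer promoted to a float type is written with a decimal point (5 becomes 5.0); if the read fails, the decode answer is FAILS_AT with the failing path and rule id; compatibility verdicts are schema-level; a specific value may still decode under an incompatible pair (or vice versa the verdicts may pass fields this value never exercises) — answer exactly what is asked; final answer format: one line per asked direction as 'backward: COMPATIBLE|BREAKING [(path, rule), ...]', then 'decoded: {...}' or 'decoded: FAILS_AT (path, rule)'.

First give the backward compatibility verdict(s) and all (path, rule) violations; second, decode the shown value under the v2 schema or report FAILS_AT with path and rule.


backward: COMPATIBLE []; decoded: {"tier": "PUSH", "meta": {"retries": 12, "active": false, "height": 0.25, "balance": 10.0}, "notes": "kappa", "payload": 0x1A2B, "quantity": -2}

arrows below run writer -> reader for Event
backward on Event — v2 reading data written by v1:
  tier <- tier (Channel -> Channel, writer required)
  meta <- meta (Meta -> Meta, writer optional)
  notes <- notes (string -> string, writer required)
  payload <- payload (bytes -> bytes, writer optional)
  quantity <- quantity (int32 -> int32, writer required)
  writer extras: unknown to reader
  meta.retries <- meta.zip (int64 -> int64, writer required)
  meta.active <- meta.active (bool -> bool, writer required)
  meta.height <- meta.height (float64 -> float64, writer optional)
  meta.balance <- meta.balance (float32 -> float32, writer required)
  => no violations; backward on Event: COMPATIBLE
decode walk for Event under reader schema v2:
  tier := "PUSH"
  meta.retries := 12 (from writer zip)
  meta.active := false
  meta.height := 0.25
  meta.balance := 10.0
  notes := "kappa"
  payload := 0x1A2B
  quantity := -2
  writer extras: unknown -> dropped
  => decoded: {"tier": "PUSH", "meta": {"retries": 12, "active": false, "height": 0.25, "balance": 10.0}, "notes": "kappa", "payload": 0x1A2B, "quantity": -2}
the other Event changes do not affect what is asked:
  field quantity in record Event: required changed to optional -> affects forward compatibility only, which is not asked


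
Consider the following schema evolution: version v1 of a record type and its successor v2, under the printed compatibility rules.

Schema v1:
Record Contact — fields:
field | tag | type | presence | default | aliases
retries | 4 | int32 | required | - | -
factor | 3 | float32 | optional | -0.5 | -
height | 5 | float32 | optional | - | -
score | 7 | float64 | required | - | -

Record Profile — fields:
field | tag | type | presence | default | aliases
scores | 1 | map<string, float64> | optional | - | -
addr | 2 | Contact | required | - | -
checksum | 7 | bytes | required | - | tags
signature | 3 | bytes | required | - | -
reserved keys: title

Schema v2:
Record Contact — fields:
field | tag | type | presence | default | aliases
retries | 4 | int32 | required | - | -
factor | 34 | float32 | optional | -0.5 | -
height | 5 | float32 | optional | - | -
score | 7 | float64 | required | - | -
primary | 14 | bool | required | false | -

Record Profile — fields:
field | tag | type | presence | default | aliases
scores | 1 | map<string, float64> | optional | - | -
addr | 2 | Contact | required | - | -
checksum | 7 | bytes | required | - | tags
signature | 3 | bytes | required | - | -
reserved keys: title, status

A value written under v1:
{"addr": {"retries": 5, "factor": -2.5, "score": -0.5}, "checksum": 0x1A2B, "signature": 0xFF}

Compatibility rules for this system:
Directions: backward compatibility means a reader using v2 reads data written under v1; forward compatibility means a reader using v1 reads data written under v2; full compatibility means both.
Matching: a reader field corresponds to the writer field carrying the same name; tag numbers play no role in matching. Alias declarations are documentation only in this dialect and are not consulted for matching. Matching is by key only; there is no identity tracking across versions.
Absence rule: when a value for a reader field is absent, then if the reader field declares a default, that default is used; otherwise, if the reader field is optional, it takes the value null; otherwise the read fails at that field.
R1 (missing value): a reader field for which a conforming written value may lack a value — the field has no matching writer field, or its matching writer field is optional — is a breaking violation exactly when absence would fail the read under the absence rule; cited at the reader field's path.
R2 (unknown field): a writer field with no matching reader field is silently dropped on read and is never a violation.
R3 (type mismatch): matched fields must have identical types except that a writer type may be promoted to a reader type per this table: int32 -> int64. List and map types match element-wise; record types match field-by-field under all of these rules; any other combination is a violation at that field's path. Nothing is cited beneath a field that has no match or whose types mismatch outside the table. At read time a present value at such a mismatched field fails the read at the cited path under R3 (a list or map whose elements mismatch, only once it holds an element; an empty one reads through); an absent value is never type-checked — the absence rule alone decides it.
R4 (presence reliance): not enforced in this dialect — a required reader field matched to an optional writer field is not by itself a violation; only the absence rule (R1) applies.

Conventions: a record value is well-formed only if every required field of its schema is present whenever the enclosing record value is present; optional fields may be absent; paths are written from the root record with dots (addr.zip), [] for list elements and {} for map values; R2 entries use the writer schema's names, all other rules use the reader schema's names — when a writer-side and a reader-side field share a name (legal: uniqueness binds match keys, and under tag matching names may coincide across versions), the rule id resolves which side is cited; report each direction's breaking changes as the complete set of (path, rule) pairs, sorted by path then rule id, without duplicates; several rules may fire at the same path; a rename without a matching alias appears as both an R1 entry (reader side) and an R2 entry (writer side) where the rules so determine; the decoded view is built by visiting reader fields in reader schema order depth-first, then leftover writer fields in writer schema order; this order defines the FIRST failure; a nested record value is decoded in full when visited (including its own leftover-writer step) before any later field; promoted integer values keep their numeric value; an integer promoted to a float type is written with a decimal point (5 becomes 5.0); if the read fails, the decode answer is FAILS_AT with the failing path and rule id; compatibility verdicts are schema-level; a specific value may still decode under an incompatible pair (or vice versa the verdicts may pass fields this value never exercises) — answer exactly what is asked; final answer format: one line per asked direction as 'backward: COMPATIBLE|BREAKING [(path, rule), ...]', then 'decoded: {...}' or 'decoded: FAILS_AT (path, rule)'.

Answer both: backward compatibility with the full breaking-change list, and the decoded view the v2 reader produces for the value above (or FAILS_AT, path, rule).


backward: COMPATIBLE []; decoded: {"scores": null, "addr": {"retries": 5, "factor": -2.5, "height": null, "score": -0.5, "primary": false}, "checksum": 0x1A2B, "signature": 0xFF}

arrows below run writer -> reader for Profile
backward for Profile (reader v2, writer v1):
  map<string, float64> -> map<string, float64>, writer optional: scores aligns to scores
  Contact -> Contact, writer required: addr aligns to addr
  bytes -> bytes, writer required: checksum aligns to checksum
  bytes -> bytes, writer required: signature aligns to signature
  int32 -> int32, writer required: addr.retries aligns to addr.retries
  float32 -> float32, writer optional: addr.factor aligns to addr.factor
  float32 -> float32, writer optional: addr.height aligns to addr.height
  float64 -> float64, writer required: addr.score aligns to addr.score
  no writer field matches reader addr.primary
  => backward: COMPATIBLE
decode walk for Profile under reader schema v2:
  scores := null (absent, optional -> null)
  addr.retries := 5
  addr.factor := -2.5
  addr.height := null (absent, optional -> null)
  addr.score := -0.5
  addr.primary := false (absent -> default)
  checksum := 0x1A2B
  signature := 0xFF
  => decoded: {"scores": null, "addr": {"retries": 5, "factor": -2.5, "height": null, "score": -0.5, "primary": false}, "checksum": 0x1A2B, "signature": 0xFF}
remaining Profile differences; none change what is asked:
  field factor in record Contact: tag 3 changed to 34 -> no rule fires on it in Profile's dialect; the asked verdict holds


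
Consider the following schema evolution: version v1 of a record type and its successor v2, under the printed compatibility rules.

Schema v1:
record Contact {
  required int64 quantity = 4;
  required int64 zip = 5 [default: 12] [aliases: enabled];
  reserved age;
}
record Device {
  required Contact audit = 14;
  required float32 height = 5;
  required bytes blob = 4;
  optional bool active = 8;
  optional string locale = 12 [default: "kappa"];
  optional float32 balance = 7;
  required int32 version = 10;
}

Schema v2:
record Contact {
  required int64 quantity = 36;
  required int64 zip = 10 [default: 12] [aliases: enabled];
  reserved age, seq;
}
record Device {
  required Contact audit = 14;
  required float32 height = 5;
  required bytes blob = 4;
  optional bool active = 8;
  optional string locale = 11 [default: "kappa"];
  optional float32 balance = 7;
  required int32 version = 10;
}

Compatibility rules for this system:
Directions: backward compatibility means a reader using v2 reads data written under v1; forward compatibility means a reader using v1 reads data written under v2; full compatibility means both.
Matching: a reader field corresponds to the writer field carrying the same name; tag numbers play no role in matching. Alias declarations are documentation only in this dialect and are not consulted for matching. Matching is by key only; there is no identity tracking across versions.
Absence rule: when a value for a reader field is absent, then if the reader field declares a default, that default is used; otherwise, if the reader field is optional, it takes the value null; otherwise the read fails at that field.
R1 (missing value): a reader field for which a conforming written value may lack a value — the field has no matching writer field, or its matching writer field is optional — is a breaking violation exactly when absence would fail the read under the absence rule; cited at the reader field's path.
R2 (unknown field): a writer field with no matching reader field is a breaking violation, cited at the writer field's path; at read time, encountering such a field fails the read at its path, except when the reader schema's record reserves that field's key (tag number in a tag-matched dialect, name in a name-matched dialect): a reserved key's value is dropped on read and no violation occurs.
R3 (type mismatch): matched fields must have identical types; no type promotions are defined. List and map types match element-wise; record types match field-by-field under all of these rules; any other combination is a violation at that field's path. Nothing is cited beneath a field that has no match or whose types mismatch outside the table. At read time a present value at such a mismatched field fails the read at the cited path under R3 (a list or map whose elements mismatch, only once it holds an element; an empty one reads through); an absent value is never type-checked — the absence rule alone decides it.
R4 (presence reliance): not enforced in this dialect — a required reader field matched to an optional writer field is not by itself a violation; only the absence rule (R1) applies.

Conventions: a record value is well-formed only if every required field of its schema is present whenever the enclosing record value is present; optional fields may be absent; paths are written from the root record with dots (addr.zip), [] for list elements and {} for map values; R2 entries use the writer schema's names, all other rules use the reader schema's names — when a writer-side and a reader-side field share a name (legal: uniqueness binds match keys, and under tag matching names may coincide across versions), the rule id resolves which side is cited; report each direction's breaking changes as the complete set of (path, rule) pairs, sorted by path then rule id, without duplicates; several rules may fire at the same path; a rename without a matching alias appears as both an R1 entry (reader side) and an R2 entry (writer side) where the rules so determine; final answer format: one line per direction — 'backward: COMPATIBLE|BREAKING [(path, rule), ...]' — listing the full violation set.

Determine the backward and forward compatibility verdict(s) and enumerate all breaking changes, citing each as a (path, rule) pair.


backward: COMPATIBLE []; forward: COMPATIBLE []

in Device below, arrows point writer -> reader
backward pass over Device, reader schema v2, writer schema v1:
  audit <- audit (Contact -> Contact, writer required)
  height <- height (float32 -> float32, writer required)
  blob <- blob (bytes -> bytes, writer required)
  active <- active (bool -> bool, writer optional)
  locale <- locale (string -> string, writer optional)
  balance <- balance (float32 -> float32, writer optional)
  version <- version (int32 -> int32, writer required)
  audit.quantity <- audit.quantity (int64 -> int64, writer required)
  audit.zip <- audit.zip (int64 -> int64, writer required)
  => no violations; backward on Device: COMPATIBLE
forward pass over Device, reader schema v1, writer schema v2:
  audit <- audit (Contact -> Contact, writer required)
  height <- height (float32 -> float32, writer required)
  blob <- blob (bytes -> bytes, writer required)
  active <- active (bool -> bool, writer optional)
  locale <- locale (string -> string, writer optional)
  balance <- balance (float32 -> float32, writer optional)
  version <- version (int32 -> int32, writer required)
  audit.quantity <- audit.quantity (int64 -> int64, writer required)
  audit.zip <- audit.zip (int64 -> int64, writer required)
  => no violations; forward on Device: COMPATIBLE
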